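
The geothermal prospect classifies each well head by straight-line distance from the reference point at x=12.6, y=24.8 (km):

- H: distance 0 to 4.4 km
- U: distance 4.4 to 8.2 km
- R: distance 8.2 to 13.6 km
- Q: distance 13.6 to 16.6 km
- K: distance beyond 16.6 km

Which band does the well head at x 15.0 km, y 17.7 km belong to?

Distance = √((15.0−12.6)² + (17.7−24.8)²) = √(5.760 + 50.410) = 7.495 km.
4.4 ≤ 7.495 < 8.2 → U.

U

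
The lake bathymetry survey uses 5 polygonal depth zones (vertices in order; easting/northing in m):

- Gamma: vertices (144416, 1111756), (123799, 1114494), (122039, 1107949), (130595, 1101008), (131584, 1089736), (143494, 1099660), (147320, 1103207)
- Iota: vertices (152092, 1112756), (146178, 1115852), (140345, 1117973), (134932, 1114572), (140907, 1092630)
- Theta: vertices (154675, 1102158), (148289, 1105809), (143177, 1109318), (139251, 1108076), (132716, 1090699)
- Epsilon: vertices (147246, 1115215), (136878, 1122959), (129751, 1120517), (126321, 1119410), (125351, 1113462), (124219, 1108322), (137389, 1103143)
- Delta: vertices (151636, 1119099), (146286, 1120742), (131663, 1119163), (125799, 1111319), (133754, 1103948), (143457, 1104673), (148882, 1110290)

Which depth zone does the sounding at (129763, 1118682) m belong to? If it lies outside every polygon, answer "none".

Cast a ray rightward from (129763, 1118682). For each polygon, the edges (by vertex number in listed order) whose endpoints lie on opposite sides of northing = 1118682, where each meets that height, and whether that is right or left of the point:
Gamma: no edge straddles that height → 0 crossings.
Iota: no edge straddles that height → 0 crossings.
Theta: no edge straddles that height → 0 crossings.
Epsilon: 1–2 at easting≈142604.2 (right), 4–5 at easting≈126202.3 (left) → 1 crossing.
Delta: 3–4 at easting≈131303.4 (right), 7–1 at easting≈151505.6 (right) → 2 crossings.
Only Epsilon has an odd count, so the point is inside Epsilon.

Epsilon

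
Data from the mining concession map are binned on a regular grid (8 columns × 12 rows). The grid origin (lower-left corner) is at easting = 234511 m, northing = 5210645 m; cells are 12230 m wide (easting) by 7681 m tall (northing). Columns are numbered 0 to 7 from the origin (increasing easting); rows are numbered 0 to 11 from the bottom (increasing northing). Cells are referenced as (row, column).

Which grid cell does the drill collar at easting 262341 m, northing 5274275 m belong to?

Column index: ⌊(262341 − 234511) / 12230⌋ = ⌊2.276⌋ = 2
Row offset from origin: ⌊(5274275 − 5210645) / 7681⌋ = ⌊8.284⌋ = 8 → row 8

(8, 2)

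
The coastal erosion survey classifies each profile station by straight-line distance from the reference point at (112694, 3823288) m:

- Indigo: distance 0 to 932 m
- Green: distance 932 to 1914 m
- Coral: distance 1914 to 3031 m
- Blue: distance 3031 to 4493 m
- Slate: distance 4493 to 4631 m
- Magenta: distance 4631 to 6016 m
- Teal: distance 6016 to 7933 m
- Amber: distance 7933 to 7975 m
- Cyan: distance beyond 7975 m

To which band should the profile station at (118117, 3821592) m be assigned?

Magenta

Distance = √((118117−112694)² + (3821592−3823288)²) = √(29408929.000 + 2876416.000) = 5682.019 m.
4631 ≤ 5682.019 < 6016 → Magenta.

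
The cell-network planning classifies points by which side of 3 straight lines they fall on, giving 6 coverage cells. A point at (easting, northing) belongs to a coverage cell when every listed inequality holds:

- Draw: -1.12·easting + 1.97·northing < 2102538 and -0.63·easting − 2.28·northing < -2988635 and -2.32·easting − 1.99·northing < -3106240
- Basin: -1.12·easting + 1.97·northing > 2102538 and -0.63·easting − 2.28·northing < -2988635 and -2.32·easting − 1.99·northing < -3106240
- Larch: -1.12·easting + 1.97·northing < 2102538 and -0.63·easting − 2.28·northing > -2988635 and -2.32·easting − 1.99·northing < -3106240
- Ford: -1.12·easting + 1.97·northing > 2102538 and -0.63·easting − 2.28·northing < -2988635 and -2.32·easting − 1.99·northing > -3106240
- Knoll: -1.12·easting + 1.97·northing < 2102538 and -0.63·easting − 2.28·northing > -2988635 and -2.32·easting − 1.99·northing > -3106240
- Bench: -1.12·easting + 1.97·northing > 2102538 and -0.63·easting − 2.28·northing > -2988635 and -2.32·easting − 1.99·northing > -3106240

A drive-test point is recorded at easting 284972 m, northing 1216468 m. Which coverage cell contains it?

-1.12·284972 + 1.97·1216468 = 2077273.320, which is < 2102538
-0.63·284972 − 2.28·1216468 = -2953079.400, which is > -2988635
-2.32·284972 − 1.99·1216468 = -3081906.360, which is > -3106240
This sign pattern matches Knoll.

Knoll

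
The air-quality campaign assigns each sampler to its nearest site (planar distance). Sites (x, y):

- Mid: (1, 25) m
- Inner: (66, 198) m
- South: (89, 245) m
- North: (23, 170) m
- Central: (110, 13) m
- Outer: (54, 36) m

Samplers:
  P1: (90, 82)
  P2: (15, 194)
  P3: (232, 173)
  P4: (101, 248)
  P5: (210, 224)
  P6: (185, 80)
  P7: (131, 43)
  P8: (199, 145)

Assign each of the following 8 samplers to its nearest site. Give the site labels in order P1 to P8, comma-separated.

Outer, North, South, South, South, Central, Central, Inner

P1 → Outer (d²=3412.00)
P2 → North (d²=640.00)
P3 → South (d²=25633.00)
P4 → South (d²=153.00)
P5 → South (d²=15082.00)
P6 → Central (d²=10114.00)
P7 → Central (d²=1341.00)
P8 → Inner (d²=20498.00)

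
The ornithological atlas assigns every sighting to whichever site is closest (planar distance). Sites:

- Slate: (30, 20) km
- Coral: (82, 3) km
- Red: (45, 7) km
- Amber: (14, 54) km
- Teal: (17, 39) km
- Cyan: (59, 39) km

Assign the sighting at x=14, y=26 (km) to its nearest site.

Teal

Squared distances to each site:
Slate: 292.000; Coral: 5153.000; Red: 1322.000; Amber: 784.000; Teal: 178.000; Cyan: 2194.000.
Minimum at Teal.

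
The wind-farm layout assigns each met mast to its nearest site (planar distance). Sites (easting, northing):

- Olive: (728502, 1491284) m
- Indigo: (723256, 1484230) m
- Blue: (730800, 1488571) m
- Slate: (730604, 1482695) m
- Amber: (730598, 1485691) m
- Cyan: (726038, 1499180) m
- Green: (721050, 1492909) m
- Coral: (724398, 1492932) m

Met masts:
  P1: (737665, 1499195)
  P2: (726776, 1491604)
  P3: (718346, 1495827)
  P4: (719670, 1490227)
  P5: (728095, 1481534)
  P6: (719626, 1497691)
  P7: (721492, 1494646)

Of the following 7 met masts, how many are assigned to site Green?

P1 → Cyan
P2 → Olive
P3 → Green
P4 → Green
P5 → Slate
P6 → Green
P7 → Green
4 of the 7 go to Green.

4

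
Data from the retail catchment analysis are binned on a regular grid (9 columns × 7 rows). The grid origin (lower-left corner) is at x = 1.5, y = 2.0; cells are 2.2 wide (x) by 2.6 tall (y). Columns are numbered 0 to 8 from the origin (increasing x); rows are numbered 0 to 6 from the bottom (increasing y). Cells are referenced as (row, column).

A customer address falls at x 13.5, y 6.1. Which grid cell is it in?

(1, 5)

Column index: ⌊(13.5 − 1.5) / 2.2⌋ = ⌊5.455⌋ = 5
Row offset from origin: ⌊(6.1 − 2.0) / 2.6⌋ = ⌊1.577⌋ = 1 → row 1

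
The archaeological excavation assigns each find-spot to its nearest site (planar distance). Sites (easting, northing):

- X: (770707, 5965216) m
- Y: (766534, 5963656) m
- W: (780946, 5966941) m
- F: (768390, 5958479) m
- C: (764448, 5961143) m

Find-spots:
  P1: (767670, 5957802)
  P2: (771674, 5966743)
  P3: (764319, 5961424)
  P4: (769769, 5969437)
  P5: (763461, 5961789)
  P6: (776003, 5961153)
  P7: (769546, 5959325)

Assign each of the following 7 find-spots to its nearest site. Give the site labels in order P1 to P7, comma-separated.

F, X, C, X, C, X, F

P1 → F (d²=976729.00)
P2 → X (d²=3266818.00)
P3 → C (d²=95602.00)
P4 → X (d²=18696685.00)
P5 → C (d²=1391485.00)
P6 → X (d²=44555585.00)
P7 → F (d²=2052052.00)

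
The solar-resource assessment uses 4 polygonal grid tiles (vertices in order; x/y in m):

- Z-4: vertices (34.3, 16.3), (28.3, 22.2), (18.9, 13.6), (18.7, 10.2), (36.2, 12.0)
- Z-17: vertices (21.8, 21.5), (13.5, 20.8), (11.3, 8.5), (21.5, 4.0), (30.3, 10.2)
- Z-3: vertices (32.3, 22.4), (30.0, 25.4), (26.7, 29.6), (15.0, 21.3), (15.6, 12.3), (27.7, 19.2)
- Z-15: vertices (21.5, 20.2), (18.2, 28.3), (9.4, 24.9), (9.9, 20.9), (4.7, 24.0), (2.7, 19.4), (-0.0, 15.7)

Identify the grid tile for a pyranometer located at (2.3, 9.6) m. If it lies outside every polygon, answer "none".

Cast a ray rightward from (2.3, 9.6). For each polygon, the edges (by vertex number in listed order) whose endpoints lie on opposite sides of y = 9.6, where each meets that height, and whether that is right or left of the point:
Z-4: no edge straddles that height → 0 crossings.
Z-17: 2–3 at x≈11.50 (right), 4–5 at x≈29.45 (right) → 2 crossings.
Z-3: no edge straddles that height → 0 crossings.
Z-15: no edge straddles that height → 0 crossings.
All counts are even, so the point lies outside every listed polygon.

none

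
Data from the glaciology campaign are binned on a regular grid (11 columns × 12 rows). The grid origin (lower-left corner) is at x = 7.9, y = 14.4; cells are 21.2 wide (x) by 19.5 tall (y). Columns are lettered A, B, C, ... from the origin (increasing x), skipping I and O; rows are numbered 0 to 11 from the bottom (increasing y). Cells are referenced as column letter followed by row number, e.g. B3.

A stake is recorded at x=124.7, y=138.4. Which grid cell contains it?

F6

Column index: ⌊(124.7 − 7.9) / 21.2⌋ = ⌊5.509⌋ = 5 → column F
Row offset from origin: ⌊(138.4 − 14.4) / 19.5⌋ = ⌊6.359⌋ = 6 → row 6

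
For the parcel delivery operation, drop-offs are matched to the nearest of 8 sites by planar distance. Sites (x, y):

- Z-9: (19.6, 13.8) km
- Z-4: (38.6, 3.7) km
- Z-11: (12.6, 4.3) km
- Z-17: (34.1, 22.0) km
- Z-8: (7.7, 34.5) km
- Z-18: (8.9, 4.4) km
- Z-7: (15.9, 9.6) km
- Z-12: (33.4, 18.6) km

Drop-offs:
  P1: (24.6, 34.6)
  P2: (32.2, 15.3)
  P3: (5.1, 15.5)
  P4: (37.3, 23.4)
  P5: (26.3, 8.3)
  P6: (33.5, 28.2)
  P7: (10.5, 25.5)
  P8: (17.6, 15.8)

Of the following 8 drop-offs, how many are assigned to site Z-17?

P1 → Z-17
P2 → Z-12
P3 → Z-18
P4 → Z-17
P5 → Z-9
P6 → Z-17
P7 → Z-8
P8 → Z-9
3 of the 8 go to Z-17.

3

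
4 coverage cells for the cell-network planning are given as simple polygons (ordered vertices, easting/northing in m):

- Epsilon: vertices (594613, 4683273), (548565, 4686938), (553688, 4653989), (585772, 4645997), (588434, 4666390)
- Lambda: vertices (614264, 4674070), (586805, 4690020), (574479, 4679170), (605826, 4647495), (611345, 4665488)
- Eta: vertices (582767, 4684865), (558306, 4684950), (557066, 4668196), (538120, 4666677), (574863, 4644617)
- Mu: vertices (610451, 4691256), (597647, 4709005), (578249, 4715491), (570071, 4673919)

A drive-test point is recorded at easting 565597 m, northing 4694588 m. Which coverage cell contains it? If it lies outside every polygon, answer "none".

Cast a ray rightward from (565597, 4694588). For each polygon, the edges (by vertex number in listed order) whose endpoints lie on opposite sides of northing = 4694588, where each meets that height, and whether that is right or left of the point:
Epsilon: no edge straddles that height → 0 crossings.
Lambda: no edge straddles that height → 0 crossings.
Eta: no edge straddles that height → 0 crossings.
Mu: 1–2 at easting≈608047.3 (right), 3–4 at easting≈574137.0 (right) → 2 crossings.
All counts are even, so the point lies outside every listed polygon.

none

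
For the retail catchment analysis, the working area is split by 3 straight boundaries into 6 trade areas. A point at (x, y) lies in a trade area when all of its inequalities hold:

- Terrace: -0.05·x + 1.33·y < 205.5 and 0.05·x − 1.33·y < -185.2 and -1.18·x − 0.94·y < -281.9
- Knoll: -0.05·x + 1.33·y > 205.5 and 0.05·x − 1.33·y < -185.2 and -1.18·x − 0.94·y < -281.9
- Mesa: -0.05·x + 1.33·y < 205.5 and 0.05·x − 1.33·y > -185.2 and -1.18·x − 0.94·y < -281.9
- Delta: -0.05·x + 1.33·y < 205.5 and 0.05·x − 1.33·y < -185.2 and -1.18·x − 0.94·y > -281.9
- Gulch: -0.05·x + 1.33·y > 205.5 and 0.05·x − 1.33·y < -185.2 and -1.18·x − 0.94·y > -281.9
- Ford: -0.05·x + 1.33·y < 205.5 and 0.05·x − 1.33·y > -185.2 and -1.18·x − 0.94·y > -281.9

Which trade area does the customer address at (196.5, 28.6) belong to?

-0.05·196.5 + 1.33·28.6 = 28.213, which is < 205.5
0.05·196.5 − 1.33·28.6 = -28.213, which is > -185.2
-1.18·196.5 − 0.94·28.6 = -258.754, which is > -281.9
This sign pattern matches Ford.

Ford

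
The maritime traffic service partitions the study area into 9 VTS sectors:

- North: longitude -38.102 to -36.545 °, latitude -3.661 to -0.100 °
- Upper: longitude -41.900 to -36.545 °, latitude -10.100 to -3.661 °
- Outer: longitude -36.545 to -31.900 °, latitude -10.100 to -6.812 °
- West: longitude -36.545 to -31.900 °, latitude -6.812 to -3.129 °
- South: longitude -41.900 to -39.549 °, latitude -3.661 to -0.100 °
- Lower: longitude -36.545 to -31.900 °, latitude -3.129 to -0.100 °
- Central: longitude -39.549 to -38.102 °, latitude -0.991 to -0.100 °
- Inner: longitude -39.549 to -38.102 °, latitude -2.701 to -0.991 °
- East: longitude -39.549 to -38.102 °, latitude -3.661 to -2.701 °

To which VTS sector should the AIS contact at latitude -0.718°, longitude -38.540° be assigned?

Central

The point has longitude = -38.540 and latitude = -0.718.
Only Central satisfies -39.549 ≤ longitude ≤ -38.102 and -0.991 ≤ latitude ≤ -0.100.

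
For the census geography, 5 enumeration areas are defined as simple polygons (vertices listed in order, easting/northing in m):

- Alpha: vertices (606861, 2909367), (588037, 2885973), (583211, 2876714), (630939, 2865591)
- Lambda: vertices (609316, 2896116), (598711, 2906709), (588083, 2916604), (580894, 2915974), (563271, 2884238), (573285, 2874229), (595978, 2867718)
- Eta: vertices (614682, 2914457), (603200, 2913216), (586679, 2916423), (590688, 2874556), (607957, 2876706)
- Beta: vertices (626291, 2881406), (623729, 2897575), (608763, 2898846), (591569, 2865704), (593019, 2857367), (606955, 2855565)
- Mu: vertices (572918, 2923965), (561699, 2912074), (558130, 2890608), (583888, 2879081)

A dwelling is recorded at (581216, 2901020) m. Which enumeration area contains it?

Cast a ray rightward from (581216, 2901020). For each polygon, the edges (by vertex number in listed order) whose endpoints lie on opposite sides of northing = 2901020, where each meets that height, and whether that is right or left of the point:
Alpha: 1–2 at easting≈600144.6 (right), 4–1 at easting≈611452.1 (right) → 2 crossings.
Lambda: 1–2 at easting≈604406.4 (right), 4–5 at easting≈572590.0 (left) → 1 crossing.
Eta: 3–4 at easting≈588153.9 (right), 5–1 at easting≈612288.3 (right) → 2 crossings.
Beta: no edge straddles that height → 0 crossings.
Mu: 2–3 at easting≈559861.1 (left), 4–1 at easting≈578525.9 (left) → 0 crossings.
Only Lambda has an odd count, so the point is inside Lambda.

Lambda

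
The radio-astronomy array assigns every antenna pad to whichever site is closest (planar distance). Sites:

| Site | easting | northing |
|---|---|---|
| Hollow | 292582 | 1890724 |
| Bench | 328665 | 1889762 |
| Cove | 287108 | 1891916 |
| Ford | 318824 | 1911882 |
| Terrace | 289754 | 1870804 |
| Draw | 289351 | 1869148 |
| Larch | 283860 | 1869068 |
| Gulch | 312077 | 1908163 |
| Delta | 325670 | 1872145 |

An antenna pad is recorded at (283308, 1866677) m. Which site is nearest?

Squared distances to each site:
Hollow: 664265285.000; Bench: 2590174674.000; Cove: 651447121.000; Ford: 3304878281.000; Terrace: 58583045.000; Draw: 42623690.000; Larch: 6021585.000; Gulch: 2548743557.000; Delta: 1824438068.000.
Minimum at Larch.

Larch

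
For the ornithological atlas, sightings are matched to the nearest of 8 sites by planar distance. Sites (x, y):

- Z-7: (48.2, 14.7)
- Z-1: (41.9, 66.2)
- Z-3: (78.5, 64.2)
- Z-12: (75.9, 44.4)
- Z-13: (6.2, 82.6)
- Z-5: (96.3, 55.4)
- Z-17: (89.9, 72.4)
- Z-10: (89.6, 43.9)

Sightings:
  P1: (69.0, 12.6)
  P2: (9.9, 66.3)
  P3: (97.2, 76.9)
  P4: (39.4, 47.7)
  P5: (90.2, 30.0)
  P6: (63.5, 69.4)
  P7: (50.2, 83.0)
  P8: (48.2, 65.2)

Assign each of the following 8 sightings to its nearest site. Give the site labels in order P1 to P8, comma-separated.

Z-7, Z-13, Z-17, Z-1, Z-10, Z-3, Z-1, Z-1

P1 → Z-7 (d²=437.05)
P2 → Z-13 (d²=279.38)
P3 → Z-17 (d²=73.54)
P4 → Z-1 (d²=348.50)
P5 → Z-10 (d²=193.57)
P6 → Z-3 (d²=252.04)
P7 → Z-1 (d²=351.13)
P8 → Z-1 (d²=40.69)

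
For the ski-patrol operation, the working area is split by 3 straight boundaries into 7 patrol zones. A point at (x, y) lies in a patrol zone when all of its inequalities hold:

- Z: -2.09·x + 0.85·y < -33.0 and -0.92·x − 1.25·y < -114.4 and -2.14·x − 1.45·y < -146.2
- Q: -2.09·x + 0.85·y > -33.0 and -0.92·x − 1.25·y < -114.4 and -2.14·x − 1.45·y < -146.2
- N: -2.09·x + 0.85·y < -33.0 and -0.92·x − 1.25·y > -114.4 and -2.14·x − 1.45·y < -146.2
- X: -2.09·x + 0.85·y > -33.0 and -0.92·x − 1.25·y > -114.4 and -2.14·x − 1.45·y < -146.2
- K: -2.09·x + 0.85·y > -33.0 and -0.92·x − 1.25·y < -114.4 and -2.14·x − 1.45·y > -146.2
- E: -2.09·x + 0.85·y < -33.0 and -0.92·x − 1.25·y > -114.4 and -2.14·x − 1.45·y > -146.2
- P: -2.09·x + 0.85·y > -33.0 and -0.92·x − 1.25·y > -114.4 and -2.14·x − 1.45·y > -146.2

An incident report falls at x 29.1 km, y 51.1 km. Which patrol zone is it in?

-2.09·29.1 + 0.85·51.1 = -17.384, which is > -33.0
-0.92·29.1 − 1.25·51.1 = -90.647, which is > -114.4
-2.14·29.1 − 1.45·51.1 = -136.369, which is > -146.2
This sign pattern matches P.

P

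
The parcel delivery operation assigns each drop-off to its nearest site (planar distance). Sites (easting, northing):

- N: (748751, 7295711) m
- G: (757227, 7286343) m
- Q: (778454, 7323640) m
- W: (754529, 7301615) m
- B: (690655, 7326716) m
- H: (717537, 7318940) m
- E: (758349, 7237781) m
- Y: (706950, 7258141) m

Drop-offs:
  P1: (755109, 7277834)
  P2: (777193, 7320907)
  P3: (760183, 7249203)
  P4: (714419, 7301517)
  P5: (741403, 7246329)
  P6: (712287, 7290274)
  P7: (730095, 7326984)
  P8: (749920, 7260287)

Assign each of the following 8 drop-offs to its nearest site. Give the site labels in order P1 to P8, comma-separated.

G, Q, E, H, E, H, H, E

P1 → G (d²=76889005.00)
P2 → Q (d²=9059410.00)
P3 → E (d²=133825640.00)
P4 → H (d²=313282853.00)
P5 → E (d²=360235220.00)
P6 → H (d²=849302056.00)
P7 → H (d²=222409300.00)
P8 → E (d²=577568077.00)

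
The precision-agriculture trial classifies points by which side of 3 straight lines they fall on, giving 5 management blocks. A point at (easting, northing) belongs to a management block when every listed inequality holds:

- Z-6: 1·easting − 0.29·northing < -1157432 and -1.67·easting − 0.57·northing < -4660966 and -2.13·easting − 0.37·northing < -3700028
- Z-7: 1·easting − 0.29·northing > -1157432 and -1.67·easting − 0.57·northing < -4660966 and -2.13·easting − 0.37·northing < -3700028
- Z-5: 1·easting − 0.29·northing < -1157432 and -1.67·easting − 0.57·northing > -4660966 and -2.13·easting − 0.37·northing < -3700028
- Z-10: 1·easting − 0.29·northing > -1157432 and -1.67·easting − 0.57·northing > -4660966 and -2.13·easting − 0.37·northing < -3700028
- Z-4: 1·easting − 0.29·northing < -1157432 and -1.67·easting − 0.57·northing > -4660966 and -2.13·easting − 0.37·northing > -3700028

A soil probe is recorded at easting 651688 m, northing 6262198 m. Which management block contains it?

1·651688 − 0.29·6262198 = -1164349.420, which is < -1157432
-1.67·651688 − 0.57·6262198 = -4657771.820, which is > -4660966
-2.13·651688 − 0.37·6262198 = -3705108.700, which is < -3700028
This sign pattern matches Z-5.

Z-5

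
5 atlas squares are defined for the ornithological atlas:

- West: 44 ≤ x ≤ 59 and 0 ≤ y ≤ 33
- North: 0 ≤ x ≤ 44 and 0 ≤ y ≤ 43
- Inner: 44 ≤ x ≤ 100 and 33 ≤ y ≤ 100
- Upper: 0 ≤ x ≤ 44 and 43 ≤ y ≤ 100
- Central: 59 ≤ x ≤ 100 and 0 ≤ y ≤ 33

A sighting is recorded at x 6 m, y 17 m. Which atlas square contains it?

North

The point has x = 6 and y = 17.
Only North satisfies 0 ≤ x ≤ 44 and 0 ≤ y ≤ 43.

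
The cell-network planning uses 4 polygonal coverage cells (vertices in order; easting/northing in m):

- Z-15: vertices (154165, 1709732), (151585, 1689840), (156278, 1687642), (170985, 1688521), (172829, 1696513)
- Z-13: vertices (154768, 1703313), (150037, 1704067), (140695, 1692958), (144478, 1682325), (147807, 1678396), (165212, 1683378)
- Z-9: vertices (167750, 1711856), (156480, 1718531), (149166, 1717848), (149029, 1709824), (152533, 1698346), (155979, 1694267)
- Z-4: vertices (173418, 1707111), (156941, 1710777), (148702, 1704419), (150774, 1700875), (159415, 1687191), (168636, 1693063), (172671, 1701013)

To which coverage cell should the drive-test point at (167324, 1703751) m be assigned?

Cast a ray rightward from (167324, 1703751). For each polygon, the edges (by vertex number in listed order) whose endpoints lie on opposite sides of northing = 1703751, where each meets that height, and whether that is right or left of the point:
Z-15: 1–2 at easting≈153389.3 (left), 5–1 at easting≈162609.6 (left) → 0 crossings.
Z-13: 1–2 at easting≈152019.8 (left), 2–3 at easting≈149771.3 (left) → 0 crossings.
Z-9: 4–5 at easting≈150883.0 (left), 6–1 at easting≈162325.9 (left) → 0 crossings.
Z-4: 3–4 at easting≈149092.5 (left), 7–1 at easting≈173006.4 (right) → 1 crossing.
Only Z-4 has an odd count, so the point is inside Z-4.

Z-4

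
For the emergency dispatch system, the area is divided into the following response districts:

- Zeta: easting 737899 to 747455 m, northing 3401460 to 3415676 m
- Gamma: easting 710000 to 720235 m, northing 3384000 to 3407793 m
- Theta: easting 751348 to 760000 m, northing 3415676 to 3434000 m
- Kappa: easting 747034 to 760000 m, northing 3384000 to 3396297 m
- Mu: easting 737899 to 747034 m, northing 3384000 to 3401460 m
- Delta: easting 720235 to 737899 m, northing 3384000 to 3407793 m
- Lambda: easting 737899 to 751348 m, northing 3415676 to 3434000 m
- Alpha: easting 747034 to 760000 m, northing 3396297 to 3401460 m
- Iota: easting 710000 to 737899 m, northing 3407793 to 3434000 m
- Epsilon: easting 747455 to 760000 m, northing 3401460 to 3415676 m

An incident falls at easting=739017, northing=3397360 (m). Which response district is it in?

The point has easting = 739017 and northing = 3397360.
Only Mu satisfies 737899 ≤ easting ≤ 747034 and 3384000 ≤ northing ≤ 3401460.

Mu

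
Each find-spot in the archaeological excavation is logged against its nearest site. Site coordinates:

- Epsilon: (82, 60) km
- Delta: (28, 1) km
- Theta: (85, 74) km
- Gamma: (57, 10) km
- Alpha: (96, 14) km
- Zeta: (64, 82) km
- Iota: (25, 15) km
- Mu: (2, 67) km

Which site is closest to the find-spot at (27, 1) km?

Delta

Squared distances to each site:
Epsilon: 6506.000; Delta: 1.000; Theta: 8693.000; Gamma: 981.000; Alpha: 4930.000; Zeta: 7930.000; Iota: 200.000; Mu: 4981.000.
Minimum at Delta.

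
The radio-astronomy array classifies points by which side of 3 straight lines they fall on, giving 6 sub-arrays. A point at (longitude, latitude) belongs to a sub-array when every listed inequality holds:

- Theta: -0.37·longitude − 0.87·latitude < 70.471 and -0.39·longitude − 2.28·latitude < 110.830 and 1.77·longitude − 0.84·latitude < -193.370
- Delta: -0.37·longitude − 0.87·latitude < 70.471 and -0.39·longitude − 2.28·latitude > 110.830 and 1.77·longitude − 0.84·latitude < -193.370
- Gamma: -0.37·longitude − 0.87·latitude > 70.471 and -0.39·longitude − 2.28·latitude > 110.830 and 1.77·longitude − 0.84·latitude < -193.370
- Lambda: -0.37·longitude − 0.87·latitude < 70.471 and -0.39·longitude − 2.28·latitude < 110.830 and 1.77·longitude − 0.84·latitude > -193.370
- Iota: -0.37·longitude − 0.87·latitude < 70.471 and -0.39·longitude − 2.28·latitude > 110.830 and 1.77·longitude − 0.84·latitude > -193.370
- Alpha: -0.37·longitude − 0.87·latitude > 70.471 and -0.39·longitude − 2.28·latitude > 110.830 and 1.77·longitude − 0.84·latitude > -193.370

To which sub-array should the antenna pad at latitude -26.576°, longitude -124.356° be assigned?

-0.37·-124.356 − 0.87·-26.576 = 69.133, which is < 70.471
-0.39·-124.356 − 2.28·-26.576 = 109.092, which is < 110.830
1.77·-124.356 − 0.84·-26.576 = -197.786, which is < -193.370
This sign pattern matches Theta.

Theta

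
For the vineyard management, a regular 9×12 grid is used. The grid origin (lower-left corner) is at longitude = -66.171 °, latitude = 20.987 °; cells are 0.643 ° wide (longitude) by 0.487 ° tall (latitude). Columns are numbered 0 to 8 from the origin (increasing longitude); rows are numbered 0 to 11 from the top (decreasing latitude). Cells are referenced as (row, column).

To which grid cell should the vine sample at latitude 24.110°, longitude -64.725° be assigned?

Column index: ⌊(-64.725 − -66.171) / 0.643⌋ = ⌊2.249⌋ = 2
Row offset from origin: ⌊(24.110 − 20.987) / 0.487⌋ = ⌊6.413⌋ = 6 → row 5 (counted from top)

(5, 2)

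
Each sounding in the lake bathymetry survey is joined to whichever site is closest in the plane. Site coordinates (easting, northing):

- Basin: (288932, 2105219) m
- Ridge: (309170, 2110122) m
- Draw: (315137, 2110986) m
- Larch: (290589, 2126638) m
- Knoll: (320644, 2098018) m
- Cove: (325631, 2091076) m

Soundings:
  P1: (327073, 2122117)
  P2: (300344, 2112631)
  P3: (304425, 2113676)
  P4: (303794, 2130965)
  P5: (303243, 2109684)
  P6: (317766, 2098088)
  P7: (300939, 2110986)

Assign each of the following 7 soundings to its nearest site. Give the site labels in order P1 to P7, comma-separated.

Draw, Ridge, Ridge, Larch, Ridge, Knoll, Ridge

P1 → Draw (d²=266367257.00)
P2 → Ridge (d²=84193357.00)
P3 → Ridge (d²=35145941.00)
P4 → Larch (d²=193094954.00)
P5 → Ridge (d²=35321173.00)
P6 → Knoll (d²=8287784.00)
P7 → Ridge (d²=68495857.00)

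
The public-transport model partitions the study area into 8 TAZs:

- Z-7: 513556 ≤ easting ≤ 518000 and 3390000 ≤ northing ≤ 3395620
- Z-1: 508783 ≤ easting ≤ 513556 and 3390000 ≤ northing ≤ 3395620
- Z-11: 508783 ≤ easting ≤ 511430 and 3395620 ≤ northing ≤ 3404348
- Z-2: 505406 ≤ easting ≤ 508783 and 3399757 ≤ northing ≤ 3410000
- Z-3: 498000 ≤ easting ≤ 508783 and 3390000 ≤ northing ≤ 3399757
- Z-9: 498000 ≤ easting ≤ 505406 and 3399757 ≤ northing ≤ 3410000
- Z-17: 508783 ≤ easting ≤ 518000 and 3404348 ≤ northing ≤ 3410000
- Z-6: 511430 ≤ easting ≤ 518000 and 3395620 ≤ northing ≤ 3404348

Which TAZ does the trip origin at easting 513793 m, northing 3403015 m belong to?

Z-6

The point has easting = 513793 and northing = 3403015.
Only Z-6 satisfies 511430 ≤ easting ≤ 518000 and 3395620 ≤ northing ≤ 3404348.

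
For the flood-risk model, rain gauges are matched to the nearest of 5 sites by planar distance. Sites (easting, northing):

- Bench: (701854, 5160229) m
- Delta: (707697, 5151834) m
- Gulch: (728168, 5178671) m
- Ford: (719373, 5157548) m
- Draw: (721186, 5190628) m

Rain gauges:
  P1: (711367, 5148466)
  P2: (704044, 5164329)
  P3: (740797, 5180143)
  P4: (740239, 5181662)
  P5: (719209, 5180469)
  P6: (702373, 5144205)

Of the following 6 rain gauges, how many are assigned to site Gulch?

3

P1 → Delta
P2 → Bench
P3 → Gulch
P4 → Gulch
P5 → Gulch
P6 → Delta
3 of the 6 go to Gulch.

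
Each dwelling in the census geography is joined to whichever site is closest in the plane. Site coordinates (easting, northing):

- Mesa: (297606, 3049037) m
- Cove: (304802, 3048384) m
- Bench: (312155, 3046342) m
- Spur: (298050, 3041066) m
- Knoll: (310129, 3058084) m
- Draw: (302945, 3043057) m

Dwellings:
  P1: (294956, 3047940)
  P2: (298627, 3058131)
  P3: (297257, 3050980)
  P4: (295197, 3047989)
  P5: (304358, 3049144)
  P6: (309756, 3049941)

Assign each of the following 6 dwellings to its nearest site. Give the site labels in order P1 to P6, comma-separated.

P1 → Mesa (d²=8225909.00)
P2 → Mesa (d²=83743277.00)
P3 → Mesa (d²=3897050.00)
P4 → Mesa (d²=6901585.00)
P5 → Cove (d²=774736.00)
P6 → Bench (d²=18708002.00)

Mesa, Mesa, Mesa, Mesa, Cove, Bench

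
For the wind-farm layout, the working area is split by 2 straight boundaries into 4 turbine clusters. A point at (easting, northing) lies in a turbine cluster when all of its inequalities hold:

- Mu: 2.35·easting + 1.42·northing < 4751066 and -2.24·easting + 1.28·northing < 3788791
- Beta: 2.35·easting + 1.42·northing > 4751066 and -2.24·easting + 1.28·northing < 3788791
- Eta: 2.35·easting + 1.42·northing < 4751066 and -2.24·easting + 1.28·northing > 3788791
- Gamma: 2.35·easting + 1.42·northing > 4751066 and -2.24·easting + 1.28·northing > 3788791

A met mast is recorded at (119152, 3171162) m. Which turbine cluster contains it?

Gamma

2.35·119152 + 1.42·3171162 = 4783057.240, which is > 4751066
-2.24·119152 + 1.28·3171162 = 3792186.880, which is > 3788791
This sign pattern matches Gamma.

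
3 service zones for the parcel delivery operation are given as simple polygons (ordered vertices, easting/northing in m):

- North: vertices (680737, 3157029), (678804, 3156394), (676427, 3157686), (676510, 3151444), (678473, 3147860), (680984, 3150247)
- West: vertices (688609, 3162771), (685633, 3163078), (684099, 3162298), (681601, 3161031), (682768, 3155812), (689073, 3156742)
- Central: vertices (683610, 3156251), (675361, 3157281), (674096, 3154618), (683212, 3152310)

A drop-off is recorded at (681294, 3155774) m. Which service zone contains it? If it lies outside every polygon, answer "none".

Central

Cast a ray rightward from (681294, 3155774). For each polygon, the edges (by vertex number in listed order) whose endpoints lie on opposite sides of northing = 3155774, where each meets that height, and whether that is right or left of the point:
North: 3–4 at easting≈676452.4 (left), 6–1 at easting≈680782.7 (left) → 0 crossings.
West: no edge straddles that height → 0 crossings.
Central: 2–3 at easting≈674645.1 (left), 4–1 at easting≈683561.8 (right) → 1 crossing.
Only Central has an odd count, so the point is inside Central.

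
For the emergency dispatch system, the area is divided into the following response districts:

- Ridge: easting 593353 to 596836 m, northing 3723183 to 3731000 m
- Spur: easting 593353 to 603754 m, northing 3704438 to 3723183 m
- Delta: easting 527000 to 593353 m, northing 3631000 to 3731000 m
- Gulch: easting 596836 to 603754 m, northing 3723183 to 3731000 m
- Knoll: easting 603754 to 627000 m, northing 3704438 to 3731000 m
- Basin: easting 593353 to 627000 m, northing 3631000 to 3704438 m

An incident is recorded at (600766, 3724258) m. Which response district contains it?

The point has easting = 600766 and northing = 3724258.
Only Gulch satisfies 596836 ≤ easting ≤ 603754 and 3723183 ≤ northing ≤ 3731000.

Gulch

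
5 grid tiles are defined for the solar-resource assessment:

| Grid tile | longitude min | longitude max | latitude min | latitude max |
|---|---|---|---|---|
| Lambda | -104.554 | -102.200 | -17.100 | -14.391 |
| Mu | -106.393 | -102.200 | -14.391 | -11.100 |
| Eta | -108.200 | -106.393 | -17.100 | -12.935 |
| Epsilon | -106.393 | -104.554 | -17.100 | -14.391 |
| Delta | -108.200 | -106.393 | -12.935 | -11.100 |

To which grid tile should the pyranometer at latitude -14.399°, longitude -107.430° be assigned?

Eta

The point has longitude = -107.430 and latitude = -14.399.
Only Eta satisfies -108.200 ≤ longitude ≤ -106.393 and -17.100 ≤ latitude ≤ -12.935.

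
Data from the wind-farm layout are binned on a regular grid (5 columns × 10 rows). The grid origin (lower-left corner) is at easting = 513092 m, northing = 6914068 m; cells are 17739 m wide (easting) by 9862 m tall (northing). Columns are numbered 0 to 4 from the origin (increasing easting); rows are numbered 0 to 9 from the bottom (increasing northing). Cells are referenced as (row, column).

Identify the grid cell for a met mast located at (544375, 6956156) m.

Column index: ⌊(544375 − 513092) / 17739⌋ = ⌊1.764⌋ = 1
Row offset from origin: ⌊(6956156 − 6914068) / 9862⌋ = ⌊4.268⌋ = 4 → row 4

(4, 1)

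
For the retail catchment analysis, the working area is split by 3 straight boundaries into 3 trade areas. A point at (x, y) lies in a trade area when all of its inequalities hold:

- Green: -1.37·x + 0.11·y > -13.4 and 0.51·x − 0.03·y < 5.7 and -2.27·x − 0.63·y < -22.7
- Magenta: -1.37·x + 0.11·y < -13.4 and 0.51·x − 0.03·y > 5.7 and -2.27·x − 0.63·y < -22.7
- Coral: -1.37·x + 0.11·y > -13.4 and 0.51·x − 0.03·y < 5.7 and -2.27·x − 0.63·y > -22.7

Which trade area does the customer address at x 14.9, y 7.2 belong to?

Magenta

-1.37·14.9 + 0.11·7.2 = -19.621, which is < -13.4
0.51·14.9 − 0.03·7.2 = 7.383, which is > 5.7
-2.27·14.9 − 0.63·7.2 = -38.359, which is < -22.7
This sign pattern matches Magenta.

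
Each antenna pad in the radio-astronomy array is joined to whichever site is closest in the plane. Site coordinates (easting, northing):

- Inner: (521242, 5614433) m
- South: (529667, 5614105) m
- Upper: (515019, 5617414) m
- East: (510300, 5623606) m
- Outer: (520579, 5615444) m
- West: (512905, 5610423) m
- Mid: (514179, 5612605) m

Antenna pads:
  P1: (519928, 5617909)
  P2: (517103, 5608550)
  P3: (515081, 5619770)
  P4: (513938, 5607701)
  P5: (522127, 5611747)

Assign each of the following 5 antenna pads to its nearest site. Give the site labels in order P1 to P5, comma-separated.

P1 → Outer (d²=6500026.00)
P2 → West (d²=21131333.00)
P3 → Upper (d²=5554580.00)
P4 → West (d²=8476373.00)
P5 → Inner (d²=7997821.00)

Outer, West, Upper, West, Inner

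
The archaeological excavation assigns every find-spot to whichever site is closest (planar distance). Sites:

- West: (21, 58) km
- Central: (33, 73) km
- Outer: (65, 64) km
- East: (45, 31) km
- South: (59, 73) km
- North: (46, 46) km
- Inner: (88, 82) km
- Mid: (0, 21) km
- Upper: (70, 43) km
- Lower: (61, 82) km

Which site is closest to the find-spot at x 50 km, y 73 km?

Squared distances to each site:
West: 1066.000; Central: 289.000; Outer: 306.000; East: 1789.000; South: 81.000; North: 745.000; Inner: 1525.000; Mid: 5204.000; Upper: 1300.000; Lower: 202.000.
Minimum at South.

South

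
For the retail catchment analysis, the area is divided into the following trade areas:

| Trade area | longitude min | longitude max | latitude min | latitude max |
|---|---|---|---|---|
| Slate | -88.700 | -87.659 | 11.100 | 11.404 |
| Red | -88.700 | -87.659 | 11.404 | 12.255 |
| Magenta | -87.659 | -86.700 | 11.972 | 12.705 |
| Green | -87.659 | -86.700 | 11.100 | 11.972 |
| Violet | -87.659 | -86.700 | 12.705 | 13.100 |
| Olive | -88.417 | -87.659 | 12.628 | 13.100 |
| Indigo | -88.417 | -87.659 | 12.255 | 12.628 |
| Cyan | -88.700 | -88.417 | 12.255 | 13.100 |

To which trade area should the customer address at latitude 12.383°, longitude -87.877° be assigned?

Indigo

The point has longitude = -87.877 and latitude = 12.383.
Only Indigo satisfies -88.417 ≤ longitude ≤ -87.659 and 12.255 ≤ latitude ≤ 12.628.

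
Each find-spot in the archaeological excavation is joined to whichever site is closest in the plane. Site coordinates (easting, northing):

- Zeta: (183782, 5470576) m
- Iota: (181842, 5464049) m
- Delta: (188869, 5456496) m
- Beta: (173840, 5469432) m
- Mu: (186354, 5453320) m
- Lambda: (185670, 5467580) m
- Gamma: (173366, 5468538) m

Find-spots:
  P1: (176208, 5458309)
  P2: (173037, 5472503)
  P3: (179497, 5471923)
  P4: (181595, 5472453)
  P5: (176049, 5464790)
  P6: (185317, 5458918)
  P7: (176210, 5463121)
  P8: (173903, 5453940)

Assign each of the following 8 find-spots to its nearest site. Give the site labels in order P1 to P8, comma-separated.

P1 → Iota (d²=64689556.00)
P2 → Beta (d²=10075850.00)
P3 → Zeta (d²=20175634.00)
P4 → Zeta (d²=8306098.00)
P5 → Gamma (d²=21245993.00)
P6 → Delta (d²=18482788.00)
P7 → Iota (d²=32580608.00)
P8 → Mu (d²=155411801.00)

Iota, Beta, Zeta, Zeta, Gamma, Delta, Iota, Mu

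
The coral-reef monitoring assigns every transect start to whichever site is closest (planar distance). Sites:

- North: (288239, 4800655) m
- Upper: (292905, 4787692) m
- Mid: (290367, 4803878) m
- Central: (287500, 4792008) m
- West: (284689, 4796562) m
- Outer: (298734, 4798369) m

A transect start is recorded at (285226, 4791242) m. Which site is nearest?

Central

Squared distances to each site:
North: 97682738.000; Upper: 71569541.000; Mid: 186098377.000; Central: 5757832.000; West: 28590769.000; Outer: 233260193.000.
Minimum at Central.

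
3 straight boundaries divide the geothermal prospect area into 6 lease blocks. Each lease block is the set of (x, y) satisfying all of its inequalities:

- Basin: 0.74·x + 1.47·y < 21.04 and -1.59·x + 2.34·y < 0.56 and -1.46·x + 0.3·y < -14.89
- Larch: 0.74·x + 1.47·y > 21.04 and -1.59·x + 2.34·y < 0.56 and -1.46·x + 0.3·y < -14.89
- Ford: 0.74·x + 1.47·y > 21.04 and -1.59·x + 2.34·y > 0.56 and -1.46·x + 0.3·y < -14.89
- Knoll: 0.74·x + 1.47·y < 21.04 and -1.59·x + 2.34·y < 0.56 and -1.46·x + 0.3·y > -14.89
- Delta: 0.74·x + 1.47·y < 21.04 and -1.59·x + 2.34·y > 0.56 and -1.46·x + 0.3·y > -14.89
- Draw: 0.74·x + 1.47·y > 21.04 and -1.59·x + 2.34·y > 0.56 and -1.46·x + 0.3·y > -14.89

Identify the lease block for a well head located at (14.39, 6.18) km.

Basin

0.74·14.39 + 1.47·6.18 = 19.733, which is < 21.04
-1.59·14.39 + 2.34·6.18 = -8.419, which is < 0.56
-1.46·14.39 + 0.3·6.18 = -19.155, which is < -14.89
This sign pattern matches Basin.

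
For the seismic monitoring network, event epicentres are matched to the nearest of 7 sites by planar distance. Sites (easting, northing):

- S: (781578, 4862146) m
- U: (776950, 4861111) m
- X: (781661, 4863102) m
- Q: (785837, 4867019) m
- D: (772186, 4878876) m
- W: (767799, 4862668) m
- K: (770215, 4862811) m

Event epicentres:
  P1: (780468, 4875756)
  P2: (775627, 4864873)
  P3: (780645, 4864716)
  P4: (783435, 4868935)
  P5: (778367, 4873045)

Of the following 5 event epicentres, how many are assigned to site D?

P1 → D
P2 → U
P3 → X
P4 → Q
P5 → D
2 of the 5 go to D.

2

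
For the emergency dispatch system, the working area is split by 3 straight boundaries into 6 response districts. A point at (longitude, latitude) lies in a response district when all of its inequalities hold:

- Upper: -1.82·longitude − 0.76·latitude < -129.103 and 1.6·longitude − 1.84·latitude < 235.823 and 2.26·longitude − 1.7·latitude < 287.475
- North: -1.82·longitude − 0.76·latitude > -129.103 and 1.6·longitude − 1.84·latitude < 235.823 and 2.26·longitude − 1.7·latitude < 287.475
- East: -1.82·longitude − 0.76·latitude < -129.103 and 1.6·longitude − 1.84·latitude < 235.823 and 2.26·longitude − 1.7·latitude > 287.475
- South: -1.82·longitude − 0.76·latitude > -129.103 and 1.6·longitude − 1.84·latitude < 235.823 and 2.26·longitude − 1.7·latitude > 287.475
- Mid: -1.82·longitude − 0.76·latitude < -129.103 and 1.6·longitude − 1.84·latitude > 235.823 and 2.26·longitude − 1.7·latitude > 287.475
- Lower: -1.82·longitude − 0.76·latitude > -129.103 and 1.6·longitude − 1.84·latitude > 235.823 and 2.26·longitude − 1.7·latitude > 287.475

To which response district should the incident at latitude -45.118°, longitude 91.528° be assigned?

-1.82·91.528 − 0.76·-45.118 = -132.291, which is < -129.103
1.6·91.528 − 1.84·-45.118 = 229.462, which is < 235.823
2.26·91.528 − 1.7·-45.118 = 283.554, which is < 287.475
This sign pattern matches Upper.

Upper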